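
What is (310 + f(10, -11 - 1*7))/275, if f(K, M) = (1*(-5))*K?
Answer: 52/55 ≈ 0.94545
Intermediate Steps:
f(K, M) = -5*K
(310 + f(10, -11 - 1*7))/275 = (310 - 5*10)/275 = (310 - 50)*(1/275) = 260*(1/275) = 52/55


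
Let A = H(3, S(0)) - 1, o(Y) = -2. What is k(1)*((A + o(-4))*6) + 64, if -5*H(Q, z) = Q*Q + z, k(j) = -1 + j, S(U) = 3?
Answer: 64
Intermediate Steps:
H(Q, z) = -z/5 - Q²/5 (H(Q, z) = -(Q*Q + z)/5 = -(Q² + z)/5 = -(z + Q²)/5 = -z/5 - Q²/5)
A = -17/5 (A = (-⅕*3 - ⅕*3²) - 1 = (-⅗ - ⅕*9) - 1 = (-⅗ - 9/5) - 1 = -12/5 - 1 = -17/5 ≈ -3.4000)
k(1)*((A + o(-4))*6) + 64 = (-1 + 1)*((-17/5 - 2)*6) + 64 = 0*(-27/5*6) + 64 = 0*(-162/5) + 64 = 0 + 64 = 64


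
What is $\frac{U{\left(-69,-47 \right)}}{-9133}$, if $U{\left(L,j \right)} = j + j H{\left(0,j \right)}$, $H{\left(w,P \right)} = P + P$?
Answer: $- \frac{4371}{9133} \approx -0.47859$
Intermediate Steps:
$H{\left(w,P \right)} = 2 P$
$U{\left(L,j \right)} = j + 2 j^{2}$ ($U{\left(L,j \right)} = j + j 2 j = j + 2 j^{2}$)
$\frac{U{\left(-69,-47 \right)}}{-9133} = \frac{\left(-47\right) \left(1 + 2 \left(-47\right)\right)}{-9133} = - 47 \left(1 - 94\right) \left(- \frac{1}{9133}\right) = \left(-47\right) \left(-93\right) \left(- \frac{1}{9133}\right) = 4371 \left(- \frac{1}{9133}\right) = - \frac{4371}{9133}$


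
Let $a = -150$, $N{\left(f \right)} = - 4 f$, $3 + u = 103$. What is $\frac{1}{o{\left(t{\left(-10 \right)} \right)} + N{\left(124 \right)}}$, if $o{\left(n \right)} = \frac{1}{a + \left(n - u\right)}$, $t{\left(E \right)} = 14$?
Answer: $- \frac{236}{117057} \approx -0.0020161$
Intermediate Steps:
$u = 100$ ($u = -3 + 103 = 100$)
$o{\left(n \right)} = \frac{1}{-250 + n}$ ($o{\left(n \right)} = \frac{1}{-150 + \left(n - 100\right)} = \frac{1}{-150 + \left(-100 + n\right)} = \frac{1}{-250 + n}$)
$\frac{1}{o{\left(t{\left(-10 \right)} \right)} + N{\left(124 \right)}} = \frac{1}{\frac{1}{-250 + 14} - 496} = \frac{1}{\frac{1}{-236} - 496} = \frac{1}{- \frac{1}{236} - 496} = \frac{1}{- \frac{117057}{236}} = - \frac{236}{117057}$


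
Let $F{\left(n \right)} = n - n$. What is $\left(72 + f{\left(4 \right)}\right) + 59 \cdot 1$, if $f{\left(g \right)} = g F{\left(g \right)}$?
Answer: $131$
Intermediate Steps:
$F{\left(n \right)} = 0$
$f{\left(g \right)} = 0$ ($f{\left(g \right)} = g 0 = 0$)
$\left(72 + f{\left(4 \right)}\right) + 59 \cdot 1 = \left(72 + 0\right) + 59 \cdot 1 = 72 + 59 = 131$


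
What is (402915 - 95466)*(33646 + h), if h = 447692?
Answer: 147986886762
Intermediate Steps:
(402915 - 95466)*(33646 + h) = (402915 - 95466)*(33646 + 447692) = 307449*481338 = 147986886762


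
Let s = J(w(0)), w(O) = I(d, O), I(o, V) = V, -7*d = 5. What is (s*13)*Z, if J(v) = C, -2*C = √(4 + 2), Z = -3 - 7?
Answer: 65*√6 ≈ 159.22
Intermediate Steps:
d = -5/7 (d = -⅐*5 = -5/7 ≈ -0.71429)
w(O) = O
Z = -10
C = -√6/2 (C = -√(4 + 2)/2 = -√6/2 ≈ -1.2247)
J(v) = -√6/2
s = -√6/2 ≈ -1.2247
(s*13)*Z = (-√6/2*13)*(-10) = -13*√6/2*(-10) = 65*√6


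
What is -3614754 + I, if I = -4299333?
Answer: -7914087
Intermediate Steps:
-3614754 + I = -3614754 - 4299333 = -7914087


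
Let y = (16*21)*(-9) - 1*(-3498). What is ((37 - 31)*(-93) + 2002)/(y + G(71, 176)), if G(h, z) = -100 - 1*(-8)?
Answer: 722/191 ≈ 3.7801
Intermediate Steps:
G(h, z) = -92 (G(h, z) = -100 + 8 = -92)
y = 474 (y = 336*(-9) + 3498 = -3024 + 3498 = 474)
((37 - 31)*(-93) + 2002)/(y + G(71, 176)) = ((37 - 31)*(-93) + 2002)/(474 - 92) = (6*(-93) + 2002)/382 = (-558 + 2002)*(1/382) = 1444*(1/382) = 722/191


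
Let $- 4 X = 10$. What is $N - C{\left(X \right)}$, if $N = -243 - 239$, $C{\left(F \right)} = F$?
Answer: $- \frac{959}{2} \approx -479.5$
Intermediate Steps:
$X = - \frac{5}{2}$ ($X = \left(- \frac{1}{4}\right) 10 = - \frac{5}{2} \approx -2.5$)
$N = -482$
$N - C{\left(X \right)} = -482 - - \frac{5}{2} = -482 + \frac{5}{2} = - \frac{959}{2}$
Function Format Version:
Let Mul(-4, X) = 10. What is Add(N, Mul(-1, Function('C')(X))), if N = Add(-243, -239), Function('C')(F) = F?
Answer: Rational(-959, 2) ≈ -479.50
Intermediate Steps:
X = Rational(-5, 2) (X = Mul(Rational(-1, 4), 10) = Rational(-5, 2) ≈ -2.5000)
N = -482
Add(N, Mul(-1, Function('C')(X))) = Add(-482, Mul(-1, Rational(-5, 2))) = Add(-482, Rational(5, 2)) = Rational(-959, 2)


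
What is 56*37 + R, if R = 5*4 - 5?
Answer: 2087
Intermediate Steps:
R = 15 (R = 20 - 5 = 15)
56*37 + R = 56*37 + 15 = 2072 + 15 = 2087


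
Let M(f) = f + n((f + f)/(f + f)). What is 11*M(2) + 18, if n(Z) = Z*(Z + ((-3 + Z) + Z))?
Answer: 40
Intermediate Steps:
n(Z) = Z*(-3 + 3*Z) (n(Z) = Z*(Z + (-3 + 2*Z)) = Z*(-3 + 3*Z))
M(f) = f (M(f) = f + 3*((f + f)/(f + f))*(-1 + (f + f)/(f + f)) = f + 3*((2*f)/((2*f)))*(-1 + (2*f)/((2*f))) = f + 3*((2*f)*(1/(2*f)))*(-1 + (2*f)*(1/(2*f))) = f + 3*1*(-1 + 1) = f + 3*1*0 = f + 0 = f)
11*M(2) + 18 = 11*2 + 18 = 22 + 18 = 40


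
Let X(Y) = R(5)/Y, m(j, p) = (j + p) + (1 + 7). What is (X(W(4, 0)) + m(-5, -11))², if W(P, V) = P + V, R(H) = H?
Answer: 729/16 ≈ 45.563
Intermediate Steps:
m(j, p) = 8 + j + p (m(j, p) = (j + p) + 8 = 8 + j + p)
X(Y) = 5/Y
(X(W(4, 0)) + m(-5, -11))² = (5/(4 + 0) + (8 - 5 - 11))² = (5/4 - 8)² = (-27/4)² = 729/16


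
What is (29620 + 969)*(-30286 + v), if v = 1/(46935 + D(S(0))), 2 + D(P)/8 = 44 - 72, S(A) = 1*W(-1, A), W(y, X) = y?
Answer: -43259109678941/46695 ≈ -9.2642e+8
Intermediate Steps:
S(A) = -1 (S(A) = 1*(-1) = -1)
D(P) = -240 (D(P) = -16 + 8*(44 - 72) = -16 + 8*(-28) = -16 - 224 = -240)
v = 1/46695 (v = 1/(46935 - 240) = 1/46695 ≈ 2.1416e-5)
(29620 + 969)*(-30286 + v) = (29620 + 969)*(-30286 + 1/46695) = 30589*(-1414204769/46695) = -43259109678941/46695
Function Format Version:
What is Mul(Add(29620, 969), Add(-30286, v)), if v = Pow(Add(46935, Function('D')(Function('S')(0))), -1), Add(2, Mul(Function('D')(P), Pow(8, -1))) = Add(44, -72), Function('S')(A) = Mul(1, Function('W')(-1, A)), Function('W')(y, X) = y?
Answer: Rational(-43259109678941, 46695) ≈ -9.2642e+8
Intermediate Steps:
Function('S')(A) = -1 (Function('S')(A) = Mul(1, -1) = -1)
Function('D')(P) = -240 (Function('D')(P) = Add(-16, Mul(8, Add(44, -72))) = Add(-16, Mul(8, -28)) = Add(-16, -224) = -240)
v = Rational(1, 46695) (v = Pow(Add(46935, -240), -1) = Pow(46695, -1) = Rational(1, 46695) ≈ 2.1416e-5)
Mul(Add(29620, 969), Add(-30286, v)) = Mul(Add(29620, 969), Add(-30286, Rational(1, 46695))) = Mul(30589, Rational(-1414204769, 46695)) = Rational(-43259109678941, 46695)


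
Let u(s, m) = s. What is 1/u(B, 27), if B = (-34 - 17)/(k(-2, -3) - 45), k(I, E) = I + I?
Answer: 49/51 ≈ 0.96078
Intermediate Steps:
k(I, E) = 2*I
B = 51/49 (B = (-34 - 17)/(2*(-2) - 45) = -51/(-4 - 45) = -51/(-49) = -51*(-1/49) = 51/49 ≈ 1.0408)
1/u(B, 27) = 1/(51/49) = 49/51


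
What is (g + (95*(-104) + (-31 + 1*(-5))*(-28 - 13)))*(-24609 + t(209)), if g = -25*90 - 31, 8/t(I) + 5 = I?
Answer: 13410284045/51 ≈ 2.6295e+8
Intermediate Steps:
t(I) = 8/(-5 + I)
g = -2281 (g = -2250 - 31 = -2281)
(g + (95*(-104) + (-31 + 1*(-5))*(-28 - 13)))*(-24609 + t(209)) = (-2281 + (95*(-104) + (-31 + 1*(-5))*(-28 - 13)))*(-24609 + 8/(-5 + 209)) = (-2281 + (-9880 + (-31 - 5)*(-41)))*(-24609 + 8/204) = (-2281 + (-9880 - 36*(-41)))*(-24609 + 8*(1/204)) = (-2281 + (-9880 + 1476))*(-24609 + 2/51) = (-2281 - 8404)*(-1255057/51) = -10685*(-1255057/51) = 13410284045/51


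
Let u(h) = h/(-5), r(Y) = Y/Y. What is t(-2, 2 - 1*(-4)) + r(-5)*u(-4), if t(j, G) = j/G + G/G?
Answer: 22/15 ≈ 1.4667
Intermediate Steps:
t(j, G) = 1 + j/G (t(j, G) = j/G + 1 = 1 + j/G)
r(Y) = 1
u(h) = -h/5 (u(h) = h*(-⅕) = -h/5)
t(-2, 2 - 1*(-4)) + r(-5)*u(-4) = ((2 - 1*(-4)) - 2)/(2 - 1*(-4)) + 1*(-⅕*(-4)) = ((2 + 4) - 2)/(2 + 4) + 1*(⅘) = (6 - 2)/6 + ⅘ = (⅙)*4 + ⅘ = ⅔ + ⅘ = 22/15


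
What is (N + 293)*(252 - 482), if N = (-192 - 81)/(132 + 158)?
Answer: -1948031/29 ≈ -67174.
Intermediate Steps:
N = -273/290 ≈ -0.94138
(N + 293)*(252 - 482) = (-273/290 + 293)*(252 - 482) = (84697/290)*(-230) = -1948031/29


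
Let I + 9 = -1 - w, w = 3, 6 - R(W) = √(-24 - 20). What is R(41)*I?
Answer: -78 + 26*I*√11 ≈ -78.0 + 86.232*I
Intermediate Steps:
R(W) = 6 - 2*I*√11 (R(W) = 6 - √(-24 - 20) = 6 - √(-44) = 6 - 2*I*√11)
I = -13 (I = -9 + (-1 - 1*3) = -9 + (-1 - 3) = -9 - 4 = -13)
R(41)*I = (6 - 2*I*√11)*(-13) = -78 + 26*I*√11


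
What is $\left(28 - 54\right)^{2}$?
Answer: $676$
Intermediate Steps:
$\left(28 - 54\right)^{2} = \left(-26\right)^{2} = 676$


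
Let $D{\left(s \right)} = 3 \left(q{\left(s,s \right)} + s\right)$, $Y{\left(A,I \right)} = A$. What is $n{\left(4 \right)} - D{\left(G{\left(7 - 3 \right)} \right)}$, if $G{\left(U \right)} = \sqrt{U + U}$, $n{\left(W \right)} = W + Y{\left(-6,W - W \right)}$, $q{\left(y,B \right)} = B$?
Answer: $-2 - 12 \sqrt{2} \approx -18.971$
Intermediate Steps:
$n{\left(W \right)} = -6 + W$ ($n{\left(W \right)} = W - 6 = -6 + W$)
$G{\left(U \right)} = \sqrt{2} \sqrt{U}$ ($G{\left(U \right)} = \sqrt{2 U} = \sqrt{2} \sqrt{U}$)
$D{\left(s \right)} = 6 s$ ($D{\left(s \right)} = 3 \left(s + s\right) = 3 \cdot 2 s = 6 s$)
$n{\left(4 \right)} - D{\left(G{\left(7 - 3 \right)} \right)} = \left(-6 + 4\right) - 6 \sqrt{2} \sqrt{7 - 3} = -2 - 6 \sqrt{2} \sqrt{4} = -2 - 6 \sqrt{2} \cdot 2 = -2 - 6 \cdot 2 \sqrt{2} = -2 - 12 \sqrt{2}$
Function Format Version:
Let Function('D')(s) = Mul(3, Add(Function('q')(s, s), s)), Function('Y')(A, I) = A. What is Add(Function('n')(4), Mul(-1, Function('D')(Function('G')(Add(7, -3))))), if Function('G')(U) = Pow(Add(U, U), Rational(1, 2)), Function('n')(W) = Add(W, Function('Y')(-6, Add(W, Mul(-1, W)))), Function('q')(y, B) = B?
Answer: Add(-2, Mul(-12, Pow(2, Rational(1, 2)))) ≈ -18.971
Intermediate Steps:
Function('n')(W) = Add(-6, W) (Function('n')(W) = Add(W, -6) = Add(-6, W))
Function('G')(U) = Mul(Pow(2, Rational(1, 2)), Pow(U, Rational(1, 2))) (Function('G')(U) = Pow(Mul(2, U), Rational(1, 2)) = Mul(Pow(2, Rational(1, 2)), Pow(U, Rational(1, 2))))
Function('D')(s) = Mul(6, s) (Function('D')(s) = Mul(3, Add(s, s)) = Mul(3, Mul(2, s)) = Mul(6, s))
Add(Function('n')(4), Mul(-1, Function('D')(Function('G')(Add(7, -3))))) = Add(Add(-6, 4), Mul(-1, Mul(6, Mul(Pow(2, Rational(1, 2)), Pow(Add(7, -3), Rational(1, 2)))))) = Add(-2, Mul(-1, Mul(6, Mul(Pow(2, Rational(1, 2)), Pow(4, Rational(1, 2)))))) = Add(-2, Mul(-1, Mul(6, Mul(Pow(2, Rational(1, 2)), 2)))) = Add(-2, Mul(-1, Mul(6, Mul(2, Pow(2, Rational(1, 2)))))) = Add(-2, Mul(-1, Mul(12, Pow(2, Rational(1, 2))))) = Add(-2, Mul(-12, Pow(2, Rational(1, 2))))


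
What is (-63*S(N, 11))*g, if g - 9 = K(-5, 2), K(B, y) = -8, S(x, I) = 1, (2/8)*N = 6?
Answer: -63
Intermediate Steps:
N = 24 (N = 4*6 = 24)
g = 1 (g = 9 - 8 = 1)
(-63*S(N, 11))*g = -63*1*1 = -63*1 = -63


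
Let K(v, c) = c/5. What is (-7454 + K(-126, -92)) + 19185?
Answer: 58563/5 ≈ 11713.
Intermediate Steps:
K(v, c) = c/5 (K(v, c) = c*(1/5) = c/5)
(-7454 + K(-126, -92)) + 19185 = (-7454 + (1/5)*(-92)) + 19185 = (-7454 - 92/5) + 19185 = -37362/5 + 19185 = 58563/5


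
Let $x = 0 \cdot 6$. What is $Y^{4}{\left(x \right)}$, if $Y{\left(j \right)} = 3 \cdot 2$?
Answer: $1296$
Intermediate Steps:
$x = 0$
$Y{\left(j \right)} = 6$
$Y^{4}{\left(x \right)} = 6^{4} = 1296$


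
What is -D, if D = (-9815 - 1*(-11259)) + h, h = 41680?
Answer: -43124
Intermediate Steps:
D = 43124 (D = (-9815 - 1*(-11259)) + 41680 = (-9815 + 11259) + 41680 = 1444 + 41680 = 43124)
-D = -1*43124 = -43124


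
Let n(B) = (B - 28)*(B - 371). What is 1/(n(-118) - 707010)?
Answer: -1/635616 ≈ -1.5733e-6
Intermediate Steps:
n(B) = (-371 + B)*(-28 + B) (n(B) = (-28 + B)*(-371 + B) = (-371 + B)*(-28 + B))
1/(n(-118) - 707010) = 1/((10388 + (-118)**2 - 399*(-118)) - 707010) = 1/((10388 + 13924 + 47082) - 707010) = 1/(71394 - 707010) = 1/(-635616) = -1/635616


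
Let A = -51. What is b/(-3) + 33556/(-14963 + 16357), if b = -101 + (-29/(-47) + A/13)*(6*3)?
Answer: 99109561/1277601 ≈ 77.575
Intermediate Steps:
b = -98071/611 (b = -101 + (-29/(-47) - 51/13)*(6*3) = -101 + (-29*(-1/47) - 51*1/13)*18 = -101 + (29/47 - 51/13)*18 = -101 - 2020/611*18 = -101 - 36360/611 = -98071/611 ≈ -160.51)
b/(-3) + 33556/(-14963 + 16357) = -98071/611/(-3) + 33556/(-14963 + 16357) = -98071/611*(-⅓) + 33556/1394 = 98071/1833 + 33556*(1/1394) = 98071/1833 + 16778/697 = 99109561/1277601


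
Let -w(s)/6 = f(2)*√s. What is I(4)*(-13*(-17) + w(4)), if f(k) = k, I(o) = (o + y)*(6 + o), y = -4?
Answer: 0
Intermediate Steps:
I(o) = (-4 + o)*(6 + o) (I(o) = (o - 4)*(6 + o) = (-4 + o)*(6 + o))
w(s) = -12*√s
I(4)*(-13*(-17) + w(4)) = (-24 + 4² + 2*4)*(-13*(-17) - 12*√4) = (-24 + 16 + 8)*(221 - 12*2) = 0*(221 - 24) = 0*197 = 0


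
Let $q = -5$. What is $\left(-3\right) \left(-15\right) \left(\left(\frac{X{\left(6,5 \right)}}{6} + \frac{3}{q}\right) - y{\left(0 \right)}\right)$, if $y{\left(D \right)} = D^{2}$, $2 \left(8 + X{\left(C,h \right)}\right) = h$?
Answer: $- \frac{273}{4} \approx -68.25$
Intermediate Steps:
$X{\left(C,h \right)} = -8 + \frac{h}{2}$
$\left(-3\right) \left(-15\right) \left(\left(\frac{X{\left(6,5 \right)}}{6} + \frac{3}{q}\right) - y{\left(0 \right)}\right) = \left(-3\right) \left(-15\right) \left(\left(\frac{-8 + \frac{1}{2} \cdot 5}{6} + \frac{3}{-5}\right) - 0^{2}\right) = 45 \left(\left(\left(-8 + \frac{5}{2}\right) \frac{1}{6} + 3 \left(- \frac{1}{5}\right)\right) - 0\right) = 45 \left(\left(\left(- \frac{11}{2}\right) \frac{1}{6} - \frac{3}{5}\right) + 0\right) = 45 \left(\left(- \frac{11}{12} - \frac{3}{5}\right) + 0\right) = 45 \left(- \frac{91}{60} + 0\right) = 45 \left(- \frac{91}{60}\right) = - \frac{273}{4}$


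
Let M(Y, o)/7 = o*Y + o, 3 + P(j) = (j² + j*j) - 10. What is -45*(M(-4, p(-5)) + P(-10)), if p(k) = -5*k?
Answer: 15210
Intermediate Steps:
P(j) = -13 + 2*j² (P(j) = -3 + ((j² + j*j) - 10) = -3 + ((j² + j²) - 10) = -3 + (2*j² - 10) = -3 + (-10 + 2*j²) = -13 + 2*j²)
M(Y, o) = 7*o + 7*Y*o (M(Y, o) = 7*(o*Y + o) = 7*(Y*o + o) = 7*(o + Y*o) = 7*o + 7*Y*o)
-45*(M(-4, p(-5)) + P(-10)) = -45*(7*(-5*(-5))*(1 - 4) + (-13 + 2*(-10)²)) = -45*(7*25*(-3) + (-13 + 2*100)) = -45*(-525 + (-13 + 200)) = -45*(-525 + 187) = -45*(-338) = 15210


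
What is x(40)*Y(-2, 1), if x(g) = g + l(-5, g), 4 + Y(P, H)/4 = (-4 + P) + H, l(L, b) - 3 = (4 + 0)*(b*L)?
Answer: 27252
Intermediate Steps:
l(L, b) = 3 + 4*L*b (l(L, b) = 3 + (4 + 0)*(b*L) = 3 + 4*(L*b) = 3 + 4*L*b)
Y(P, H) = -32 + 4*H + 4*P (Y(P, H) = -16 + 4*((-4 + P) + H) = -16 + 4*(-4 + H + P) = -16 + (-16 + 4*H + 4*P) = -32 + 4*H + 4*P)
x(g) = 3 - 19*g (x(g) = g + (3 + 4*(-5)*g) = g + (3 - 20*g) = 3 - 19*g)
x(40)*Y(-2, 1) = (3 - 19*40)*(-32 + 4*1 + 4*(-2)) = (3 - 760)*(-32 + 4 - 8) = -757*(-36) = 27252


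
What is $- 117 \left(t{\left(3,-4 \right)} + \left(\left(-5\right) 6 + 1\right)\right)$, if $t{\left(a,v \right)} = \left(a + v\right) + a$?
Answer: $3159$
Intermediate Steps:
$t{\left(a,v \right)} = v + 2 a$
$- 117 \left(t{\left(3,-4 \right)} + \left(\left(-5\right) 6 + 1\right)\right) = - 117 \left(\left(-4 + 2 \cdot 3\right) + \left(\left(-5\right) 6 + 1\right)\right) = - 117 \left(\left(-4 + 6\right) + \left(-30 + 1\right)\right) = - 117 \left(2 - 29\right) = \left(-117\right) \left(-27\right) = 3159$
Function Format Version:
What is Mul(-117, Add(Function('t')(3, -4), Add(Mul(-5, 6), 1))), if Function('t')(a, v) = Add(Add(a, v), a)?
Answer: 3159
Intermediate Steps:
Function('t')(a, v) = Add(v, Mul(2, a))
Mul(-117, Add(Function('t')(3, -4), Add(Mul(-5, 6), 1))) = Mul(-117, Add(Add(-4, Mul(2, 3)), Add(Mul(-5, 6), 1))) = Mul(-117, Add(Add(-4, 6), Add(-30, 1))) = Mul(-117, Add(2, -29)) = Mul(-117, -27) = 3159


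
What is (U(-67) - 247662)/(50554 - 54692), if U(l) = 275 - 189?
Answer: 123788/2069 ≈ 59.830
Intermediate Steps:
U(l) = 86
(U(-67) - 247662)/(50554 - 54692) = (86 - 247662)/(50554 - 54692) = -247576/(-4138) = -247576*(-1/4138) = 123788/2069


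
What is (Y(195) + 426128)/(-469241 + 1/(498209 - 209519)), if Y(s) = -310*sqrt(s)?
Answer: -123018892320/135465184289 + 89493900*sqrt(195)/135465184289 ≈ -0.89890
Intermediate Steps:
(Y(195) + 426128)/(-469241 + 1/(498209 - 209519)) = (-310*sqrt(195) + 426128)/(-469241 + 1/(498209 - 209519)) = (426128 - 310*sqrt(195))/(-469241 + 1/288690) = (426128 - 310*sqrt(195))/(-135465184289/288690) = (426128 - 310*sqrt(195))*(-288690/135465184289) = -123018892320/135465184289 + 89493900*sqrt(195)/135465184289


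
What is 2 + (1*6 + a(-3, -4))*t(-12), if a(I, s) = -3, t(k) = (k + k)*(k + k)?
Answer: 1730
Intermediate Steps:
t(k) = 4*k² (t(k) = (2*k)*(2*k) = 4*k²)
2 + (1*6 + a(-3, -4))*t(-12) = 2 + (1*6 - 3)*(4*(-12)²) = 2 + (6 - 3)*(4*144) = 2 + 3*576 = 2 + 1728 = 1730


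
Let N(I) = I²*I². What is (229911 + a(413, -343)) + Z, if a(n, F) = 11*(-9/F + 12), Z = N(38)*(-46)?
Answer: -32820370960/343 ≈ -9.5686e+7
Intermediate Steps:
N(I) = I⁴
Z = -95916256 (Z = 38⁴*(-46) = 2085136*(-46) = -95916256)
a(n, F) = 132 - 99/F (a(n, F) = 11*(12 - 9/F) = 132 - 99/F)
(229911 + a(413, -343)) + Z = (229911 + (132 - 99/(-343))) - 95916256 = (229911 + (132 - 99*(-1/343))) - 95916256 = (229911 + (132 + 99/343)) - 95916256 = (229911 + 45375/343) - 95916256 = 78904848/343 - 95916256 = -32820370960/343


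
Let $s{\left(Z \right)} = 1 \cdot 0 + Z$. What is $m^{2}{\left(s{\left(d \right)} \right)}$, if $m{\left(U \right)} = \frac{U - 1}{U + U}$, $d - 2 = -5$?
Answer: $\frac{4}{9} \approx 0.44444$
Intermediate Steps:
$d = -3$ ($d = 2 - 5 = -3$)
$s{\left(Z \right)} = Z$ ($s{\left(Z \right)} = 0 + Z = Z$)
$m{\left(U \right)} = \frac{-1 + U}{2 U}$
$m^{2}{\left(s{\left(d \right)} \right)} = \left(\frac{-1 - 3}{2 \left(-3\right)}\right)^{2} = \left(\frac{1}{2} \left(- \frac{1}{3}\right) \left(-4\right)\right)^{2} = \left(\frac{2}{3}\right)^{2} = \frac{4}{9}$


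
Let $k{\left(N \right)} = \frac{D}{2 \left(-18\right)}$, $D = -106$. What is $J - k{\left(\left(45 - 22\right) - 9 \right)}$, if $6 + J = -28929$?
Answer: $- \frac{520883}{18} \approx -28938.0$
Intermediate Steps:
$k{\left(N \right)} = \frac{53}{18}$ ($k{\left(N \right)} = - \frac{106}{2 \left(-18\right)} = - \frac{106}{-36} = \left(-106\right) \left(- \frac{1}{36}\right) = \frac{53}{18}$)
$J = -28935$ ($J = -6 - 28929 = -28935$)
$J - k{\left(\left(45 - 22\right) - 9 \right)} = -28935 - \frac{53}{18} = - \frac{520883}{18}$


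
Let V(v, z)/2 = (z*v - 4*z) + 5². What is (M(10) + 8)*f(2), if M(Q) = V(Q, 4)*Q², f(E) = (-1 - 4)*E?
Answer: -98080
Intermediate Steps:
V(v, z) = 50 - 8*z + 2*v*z (V(v, z) = 2*((z*v - 4*z) + 5²) = 2*((v*z - 4*z) + 25) = 2*((-4*z + v*z) + 25) = 2*(25 - 4*z + v*z) = 50 - 8*z + 2*v*z)
f(E) = -5*E
M(Q) = Q²*(18 + 8*Q) (M(Q) = (50 - 8*4 + 2*Q*4)*Q² = (50 - 32 + 8*Q)*Q² = (18 + 8*Q)*Q² = Q²*(18 + 8*Q))
(M(10) + 8)*f(2) = (10²*(18 + 8*10) + 8)*(-5*2) = (100*(18 + 80) + 8)*(-10) = (100*98 + 8)*(-10) = (9800 + 8)*(-10) = 9808*(-10) = -98080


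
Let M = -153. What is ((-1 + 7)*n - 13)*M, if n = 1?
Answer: 1071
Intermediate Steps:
((-1 + 7)*n - 13)*M = ((-1 + 7)*1 - 13)*(-153) = (6*1 - 13)*(-153) = (6 - 13)*(-153) = -7*(-153) = 1071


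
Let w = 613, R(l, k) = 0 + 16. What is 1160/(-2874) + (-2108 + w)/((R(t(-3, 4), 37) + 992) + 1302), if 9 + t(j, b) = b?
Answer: -232541/221298 ≈ -1.0508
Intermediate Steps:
t(j, b) = -9 + b
R(l, k) = 16
1160/(-2874) + (-2108 + w)/((R(t(-3, 4), 37) + 992) + 1302) = 1160/(-2874) + (-2108 + 613)/((16 + 992) + 1302) = 1160*(-1/2874) - 1495/(1008 + 1302) = -580/1437 - 1495/2310 = -580/1437 - 1495*1/2310 = -580/1437 - 299/462 = -232541/221298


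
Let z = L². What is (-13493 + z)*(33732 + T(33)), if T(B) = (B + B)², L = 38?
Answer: -458922312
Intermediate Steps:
z = 1444 (z = 38² = 1444)
T(B) = 4*B² (T(B) = (2*B)² = 4*B²)
(-13493 + z)*(33732 + T(33)) = (-13493 + 1444)*(33732 + 4*33²) = -12049*(33732 + 4*1089) = -12049*(33732 + 4356) = -12049*38088 = -458922312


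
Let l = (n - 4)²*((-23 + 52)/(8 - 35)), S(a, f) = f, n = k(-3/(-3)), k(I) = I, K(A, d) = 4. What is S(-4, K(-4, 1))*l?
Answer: -116/3 ≈ -38.667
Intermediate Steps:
n = 1 (n = -3/(-3) = -3*(-⅓) = 1)
l = -29/3 (l = (1 - 4)²*((-23 + 52)/(8 - 35)) = (-3)²*(29/(-27)) = 9*(29*(-1/27)) = 9*(-29/27) = -29/3 ≈ -9.6667)
S(-4, K(-4, 1))*l = 4*(-29/3) = -116/3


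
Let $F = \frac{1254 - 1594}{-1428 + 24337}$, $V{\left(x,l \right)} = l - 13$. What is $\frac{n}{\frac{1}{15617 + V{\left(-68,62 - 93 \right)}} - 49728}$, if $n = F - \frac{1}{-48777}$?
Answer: $\frac{85969557761}{288451790514706633} \approx 2.9804 \cdot 10^{-7}$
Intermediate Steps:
$V{\left(x,l \right)} = -13 + l$ ($V{\left(x,l \right)} = l - 13 = -13 + l$)
$F = - \frac{340}{22909} \approx -0.014841$
$n = - \frac{16561271}{1117432293}$ ($n = - \frac{340}{22909} - \frac{1}{-48777} = - \frac{340}{22909} - - \frac{1}{48777} = - \frac{340}{22909} + \frac{1}{48777} = - \frac{16561271}{1117432293} \approx -0.014821$)
$\frac{n}{\frac{1}{15617 + V{\left(-68,62 - 93 \right)}} - 49728} = - \frac{16561271}{1117432293 \left(\frac{1}{15617 + \left(-13 + \left(62 - 93\right)\right)} - 49728\right)} = - \frac{16561271}{1117432293 \left(\frac{1}{15617 - 44} - 49728\right)} = - \frac{16561271}{1117432293 \left(\frac{1}{15573} - 49728\right)} = - \frac{16561271}{1117432293 \left(- \frac{774414143}{15573}\right)} = \left(- \frac{16561271}{1117432293}\right) \left(- \frac{15573}{774414143}\right) = \frac{85969557761}{288451790514706633}$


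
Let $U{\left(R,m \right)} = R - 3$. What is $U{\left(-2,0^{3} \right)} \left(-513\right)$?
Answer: $2565$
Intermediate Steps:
$U{\left(R,m \right)} = -3 + R$
$U{\left(-2,0^{3} \right)} \left(-513\right) = \left(-3 - 2\right) \left(-513\right) = \left(-5\right) \left(-513\right) = 2565$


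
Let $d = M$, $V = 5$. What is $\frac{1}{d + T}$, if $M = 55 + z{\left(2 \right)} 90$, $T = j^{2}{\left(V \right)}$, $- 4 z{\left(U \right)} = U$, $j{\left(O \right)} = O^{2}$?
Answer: $\frac{1}{635} \approx 0.0015748$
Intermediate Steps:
$z{\left(U \right)} = - \frac{U}{4}$
$T = 625$ ($T = \left(5^{2}\right)^{2} = 25^{2} = 625$)
$M = 10$ ($M = 55 + \left(- \frac{1}{4}\right) 2 \cdot 90 = 55 - 45 = 10$)
$d = 10$
$\frac{1}{d + T} = \frac{1}{10 + 625} = \frac{1}{635}$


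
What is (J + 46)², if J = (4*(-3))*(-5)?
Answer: 11236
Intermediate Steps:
J = 60 (J = -12*(-5) = 60)
(J + 46)² = (60 + 46)² = 106² = 11236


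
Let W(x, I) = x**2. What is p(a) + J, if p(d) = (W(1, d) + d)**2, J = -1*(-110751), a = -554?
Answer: 416560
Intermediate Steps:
J = 110751
p(d) = (1 + d)**2 (p(d) = (1**2 + d)**2 = (1 + d)**2)
p(a) + J = (1 - 554)**2 + 110751 = (-553)**2 + 110751 = 305809 + 110751 = 416560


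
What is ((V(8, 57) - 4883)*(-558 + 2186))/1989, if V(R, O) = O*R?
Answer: -7207156/1989 ≈ -3623.5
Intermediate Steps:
((V(8, 57) - 4883)*(-558 + 2186))/1989 = ((57*8 - 4883)*(-558 + 2186))/1989 = ((456 - 4883)*1628)*(1/1989) = -4427*1628*(1/1989) = -7207156*1/1989 = -7207156/1989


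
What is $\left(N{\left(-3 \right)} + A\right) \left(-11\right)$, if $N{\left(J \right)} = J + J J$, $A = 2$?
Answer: $-88$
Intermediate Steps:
$N{\left(J \right)} = J + J^{2}$
$\left(N{\left(-3 \right)} + A\right) \left(-11\right) = \left(- 3 \left(1 - 3\right) + 2\right) \left(-11\right) = \left(\left(-3\right) \left(-2\right) + 2\right) \left(-11\right) = \left(6 + 2\right) \left(-11\right) = 8 \left(-11\right) = -88$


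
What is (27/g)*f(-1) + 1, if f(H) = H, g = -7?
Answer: 34/7 ≈ 4.8571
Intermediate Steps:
(27/g)*f(-1) + 1 = (27/(-7))*(-1) + 1 = (27*(-1/7))*(-1) + 1 = -27/7*(-1) + 1 = 27/7 + 1 = 34/7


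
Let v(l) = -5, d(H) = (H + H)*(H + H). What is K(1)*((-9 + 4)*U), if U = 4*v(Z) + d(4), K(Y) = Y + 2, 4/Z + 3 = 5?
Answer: -660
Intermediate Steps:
Z = 2 (Z = 4/(-3 + 5) = 4/2 = 4*(½) = 2)
d(H) = 4*H² (d(H) = (2*H)*(2*H) = 4*H²)
K(Y) = 2 + Y
U = 44 (U = 4*(-5) + 4*4² = -20 + 4*16 = -20 + 64 = 44)
K(1)*((-9 + 4)*U) = (2 + 1)*((-9 + 4)*44) = 3*(-5*44) = 3*(-220) = -660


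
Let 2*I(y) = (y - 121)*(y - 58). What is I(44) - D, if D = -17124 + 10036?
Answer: 7627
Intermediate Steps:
I(y) = (-121 + y)*(-58 + y)/2 (I(y) = ((y - 121)*(y - 58))/2 = ((-121 + y)*(-58 + y))/2 = (-121 + y)*(-58 + y)/2)
D = -7088
I(44) - D = (3509 + (½)*44² - 179/2*44) - 1*(-7088) = (3509 + (½)*1936 - 3938) + 7088 = (3509 + 968 - 3938) + 7088 = 539 + 7088 = 7627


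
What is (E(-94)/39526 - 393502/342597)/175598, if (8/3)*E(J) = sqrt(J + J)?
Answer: -196751/30079674003 + 3*I*sqrt(47)/27762746192 ≈ -6.541e-6 + 7.4081e-10*I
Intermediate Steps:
E(J) = 3*sqrt(2)*sqrt(J)/8 (E(J) = 3*sqrt(J + J)/8 = 3*sqrt(2*J)/8 = 3*(sqrt(2)*sqrt(J))/8 = 3*sqrt(2)*sqrt(J)/8)
(E(-94)/39526 - 393502/342597)/175598 = ((3*sqrt(2)*sqrt(-94)/8)/39526 - 393502/342597)/175598 = ((3*sqrt(2)*(I*sqrt(94))/8)*(1/39526) - 393502*1/342597)*(1/175598) = ((3*I*sqrt(47)/4)*(1/39526) - 393502/342597)*(1/175598) = (3*I*sqrt(47)/158104 - 393502/342597)*(1/175598) = (-393502/342597 + 3*I*sqrt(47)/158104)*(1/175598) = -196751/30079674003 + 3*I*sqrt(47)/27762746192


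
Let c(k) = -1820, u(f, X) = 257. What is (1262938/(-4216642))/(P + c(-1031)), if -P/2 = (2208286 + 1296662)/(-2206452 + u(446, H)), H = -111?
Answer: 1393143750455/8450709281498284 ≈ 0.00016486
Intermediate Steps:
P = 7009896/2206195 (P = -2*(2208286 + 1296662)/(-2206452 + 257) = -7009896/(-2206195) = -7009896*(-1)/2206195 = -2*(-3504948/2206195) = 7009896/2206195 ≈ 3.1774)
(1262938/(-4216642))/(P + c(-1031)) = (1262938/(-4216642))/(7009896/2206195 - 1820) = (1262938*(-1/4216642))/(-4008265004/2206195) = -631469/2108321*(-2206195/4008265004) = 1393143750455/8450709281498284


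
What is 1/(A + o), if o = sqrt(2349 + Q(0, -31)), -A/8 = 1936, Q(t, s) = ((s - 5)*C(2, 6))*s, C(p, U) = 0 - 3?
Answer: -15488/239879143 - 3*I*sqrt(111)/239879143 ≈ -6.4566e-5 - 1.3176e-7*I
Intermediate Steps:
C(p, U) = -3
Q(t, s) = s*(15 - 3*s) (Q(t, s) = ((s - 5)*(-3))*s = ((-5 + s)*(-3))*s = (15 - 3*s)*s = s*(15 - 3*s))
A = -15488 (A = -8*1936 = -15488)
o = 3*I*sqrt(111) (o = sqrt(2349 + 3*(-31)*(5 - 1*(-31))) = sqrt(2349 + 3*(-31)*(5 + 31)) = sqrt(2349 + 3*(-31)*36) = sqrt(2349 - 3348) = sqrt(-999) = 3*I*sqrt(111) ≈ 31.607*I)
1/(A + o) = 1/(-15488 + 3*I*sqrt(111))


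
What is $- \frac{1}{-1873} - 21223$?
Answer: $- \frac{39750678}{1873} \approx -21223.0$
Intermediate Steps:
$- \frac{1}{-1873} - 21223 = \left(-1\right) \left(- \frac{1}{1873}\right) - 21223 = \frac{1}{1873} - 21223 = - \frac{39750678}{1873}$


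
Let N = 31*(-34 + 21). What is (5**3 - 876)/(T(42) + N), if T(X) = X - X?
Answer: 751/403 ≈ 1.8635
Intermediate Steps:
T(X) = 0
N = -403 (N = 31*(-13) = -403)
(5**3 - 876)/(T(42) + N) = (5**3 - 876)/(0 - 403) = (125 - 876)/(-403) = -751*(-1/403) = 751/403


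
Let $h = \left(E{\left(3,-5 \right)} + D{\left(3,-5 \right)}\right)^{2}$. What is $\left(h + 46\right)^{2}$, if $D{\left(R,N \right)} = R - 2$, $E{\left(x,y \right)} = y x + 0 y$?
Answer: $58564$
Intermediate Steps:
$E{\left(x,y \right)} = x y$ ($E{\left(x,y \right)} = x y + 0 = x y$)
$D{\left(R,N \right)} = -2 + R$ ($D{\left(R,N \right)} = R - 2 = -2 + R$)
$h = 196$ ($h = \left(3 \left(-5\right) + \left(-2 + 3\right)\right)^{2} = \left(-15 + 1\right)^{2} = \left(-14\right)^{2} = 196$)
$\left(h + 46\right)^{2} = \left(196 + 46\right)^{2} = 242^{2} = 58564$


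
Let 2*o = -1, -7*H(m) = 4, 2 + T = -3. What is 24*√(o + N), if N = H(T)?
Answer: 12*I*√210/7 ≈ 24.842*I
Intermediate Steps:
T = -5 (T = -2 - 3 = -5)
H(m) = -4/7 (H(m) = -⅐*4 = -4/7)
N = -4/7 ≈ -0.57143
o = -½ (o = (½)*(-1) = -½ ≈ -0.50000)
24*√(o + N) = 24*√(-½ - 4/7) = 24*√(-15/14) = 24*(I*√210/14) = 12*I*√210/7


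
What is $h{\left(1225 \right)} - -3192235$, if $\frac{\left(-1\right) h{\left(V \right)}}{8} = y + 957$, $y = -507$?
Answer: $3188635$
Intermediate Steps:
$h{\left(V \right)} = -3600$ ($h{\left(V \right)} = - 8 \left(-507 + 957\right) = \left(-8\right) 450 = -3600$)
$h{\left(1225 \right)} - -3192235 = -3600 - -3192235 = -3600 + 3192235 = 3188635$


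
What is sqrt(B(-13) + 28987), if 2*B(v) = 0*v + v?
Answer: sqrt(115922)/2 ≈ 170.24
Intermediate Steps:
B(v) = v/2 (B(v) = (0*v + v)/2 = (0 + v)/2 = v/2)
sqrt(B(-13) + 28987) = sqrt((1/2)*(-13) + 28987) = sqrt(-13/2 + 28987) = sqrt(57961/2) = sqrt(115922)/2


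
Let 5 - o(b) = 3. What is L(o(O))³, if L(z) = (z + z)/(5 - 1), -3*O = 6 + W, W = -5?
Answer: 1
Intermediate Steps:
O = -⅓ (O = -(6 - 5)/3 = -⅓*1 = -⅓ ≈ -0.33333)
o(b) = 2 (o(b) = 5 - 1*3 = 5 - 3 = 2)
L(z) = z/2 (L(z) = (2*z)/4 = (2*z)*(¼) = z/2)
L(o(O))³ = ((½)*2)³ = 1³ = 1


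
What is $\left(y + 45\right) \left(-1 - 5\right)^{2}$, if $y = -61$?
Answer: $-576$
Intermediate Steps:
$\left(y + 45\right) \left(-1 - 5\right)^{2} = \left(-61 + 45\right) \left(-1 - 5\right)^{2} = - 16 \left(-6\right)^{2} = \left(-16\right) 36 = -576$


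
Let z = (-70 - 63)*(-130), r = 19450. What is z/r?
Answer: 1729/1945 ≈ 0.88895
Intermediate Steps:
z = 17290 (z = -133*(-130) = 17290)
z/r = 17290/19450 = 17290*(1/19450) = 1729/1945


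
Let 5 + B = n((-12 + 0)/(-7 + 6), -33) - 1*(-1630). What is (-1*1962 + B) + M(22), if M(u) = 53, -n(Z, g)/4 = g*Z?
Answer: 1300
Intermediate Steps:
n(Z, g) = -4*Z*g (n(Z, g) = -4*g*Z = -4*Z*g)
B = 3209 (B = -5 + (-4*(-12 + 0)/(-7 + 6)*(-33) - 1*(-1630)) = -5 + (-4*(-12/(-1))*(-33) + 1630) = -5 + (-4*(-12*(-1))*(-33) + 1630) = -5 + (-4*12*(-33) + 1630) = -5 + (1584 + 1630) = -5 + 3214 = 3209)
(-1*1962 + B) + M(22) = (-1*1962 + 3209) + 53 = (-1962 + 3209) + 53 = 1247 + 53 = 1300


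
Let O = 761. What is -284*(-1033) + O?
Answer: 294133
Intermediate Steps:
-284*(-1033) + O = -284*(-1033) + 761 = 293372 + 761 = 294133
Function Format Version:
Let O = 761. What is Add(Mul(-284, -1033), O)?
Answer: 294133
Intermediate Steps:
Add(Mul(-284, -1033), O) = Add(Mul(-284, -1033), 761) = Add(293372, 761) = 294133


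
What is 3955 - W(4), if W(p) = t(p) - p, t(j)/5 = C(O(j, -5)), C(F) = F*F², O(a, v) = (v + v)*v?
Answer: -621041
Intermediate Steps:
O(a, v) = 2*v² (O(a, v) = (2*v)*v = 2*v²)
C(F) = F³
t(j) = 625000 (t(j) = 5*(2*(-5)²)³ = 5*(2*25)³ = 5*50³ = 5*125000 = 625000)
W(p) = 625000 - p
3955 - W(4) = 3955 - (625000 - 1*4) = 3955 - (625000 - 4) = 3955 - 1*624996 = 3955 - 624996 = -621041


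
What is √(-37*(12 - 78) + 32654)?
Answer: 2*√8774 ≈ 187.34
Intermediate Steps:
√(-37*(12 - 78) + 32654) = √(-37*(-66) + 32654) = √(2442 + 32654) = √35096 = 2*√8774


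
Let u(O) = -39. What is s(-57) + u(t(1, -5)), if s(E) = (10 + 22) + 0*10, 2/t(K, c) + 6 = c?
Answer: -7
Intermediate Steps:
t(K, c) = 2/(-6 + c)
s(E) = 32 (s(E) = 32 + 0 = 32)
s(-57) + u(t(1, -5)) = 32 - 39 = -7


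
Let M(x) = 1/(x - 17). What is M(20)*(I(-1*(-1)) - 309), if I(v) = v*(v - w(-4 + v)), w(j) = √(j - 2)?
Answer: -308/3 - I*√5/3 ≈ -102.67 - 0.74536*I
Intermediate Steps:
w(j) = √(-2 + j)
M(x) = 1/(-17 + x)
I(v) = v*(v - √(-6 + v)) (I(v) = v*(v - √(-2 + (-4 + v))) = v*(v - √(-6 + v)))
M(20)*(I(-1*(-1)) - 309) = ((-1*(-1))*(-1*(-1) - √(-6 - 1*(-1))) - 309)/(-17 + 20) = (1*(1 - √(-6 + 1)) - 309)/3 = (1*(1 - √(-5)) - 309)/3 = (1*(1 - I*√5) - 309)/3 = ((1 - I*√5) - 309)/3 = (-308 - I*√5)/3 = -308/3 - I*√5/3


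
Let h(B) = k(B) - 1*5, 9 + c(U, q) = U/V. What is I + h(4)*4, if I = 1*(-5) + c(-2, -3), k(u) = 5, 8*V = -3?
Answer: -26/3 ≈ -8.6667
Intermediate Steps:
V = -3/8 (V = (⅛)*(-3) = -3/8 ≈ -0.37500)
c(U, q) = -9 - 8*U/3 (c(U, q) = -9 + U/(-3/8) = -9 + U*(-8/3) = -9 - 8*U/3)
h(B) = 0 (h(B) = 5 - 1*5 = 5 - 5 = 0)
I = -26/3 (I = 1*(-5) + (-9 - 8/3*(-2)) = -5 + (-9 + 16/3) = -5 - 11/3 = -26/3 ≈ -8.6667)
I + h(4)*4 = -26/3 + 0*4 = -26/3 + 0 = -26/3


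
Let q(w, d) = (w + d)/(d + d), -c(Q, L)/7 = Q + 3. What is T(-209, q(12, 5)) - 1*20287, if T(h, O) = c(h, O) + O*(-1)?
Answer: -188467/10 ≈ -18847.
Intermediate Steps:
c(Q, L) = -21 - 7*Q (c(Q, L) = -7*(Q + 3) = -7*(3 + Q) = -21 - 7*Q)
q(w, d) = (d + w)/(2*d) (q(w, d) = (d + w)/((2*d)) = (d + w)*(1/(2*d)) = (d + w)/(2*d))
T(h, O) = -21 - O - 7*h (T(h, O) = (-21 - 7*h) + O*(-1) = (-21 - 7*h) - O = -21 - O - 7*h)
T(-209, q(12, 5)) - 1*20287 = (-21 - (5 + 12)/(2*5) - 7*(-209)) - 1*20287 = (-21 - 17/(2*5) + 1463) - 20287 = (-21 - 1*17/10 + 1463) - 20287 = (-21 - 17/10 + 1463) - 20287 = 14403/10 - 20287 = -188467/10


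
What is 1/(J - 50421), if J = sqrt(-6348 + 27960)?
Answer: -16807/847418543 - 2*sqrt(5403)/2542255629 ≈ -1.9891e-5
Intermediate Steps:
J = 2*sqrt(5403) (J = sqrt(21612) = 2*sqrt(5403) ≈ 147.01)
1/(J - 50421) = 1/(2*sqrt(5403) - 50421) = 1/(-50421 + 2*sqrt(5403))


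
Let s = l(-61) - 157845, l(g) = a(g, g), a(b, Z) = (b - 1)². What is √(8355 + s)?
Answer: I*√145646 ≈ 381.64*I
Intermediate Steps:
a(b, Z) = (-1 + b)²
l(g) = (-1 + g)²
s = -154001 (s = (-1 - 61)² - 157845 = (-62)² - 157845 = 3844 - 157845 = -154001)
√(8355 + s) = √(8355 - 154001) = √(-145646) = I*√145646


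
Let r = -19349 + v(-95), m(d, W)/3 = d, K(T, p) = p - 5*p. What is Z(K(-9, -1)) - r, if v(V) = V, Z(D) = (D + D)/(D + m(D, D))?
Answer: 38889/2 ≈ 19445.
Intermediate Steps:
K(T, p) = -4*p
m(d, W) = 3*d
Z(D) = 1/2 (Z(D) = (D + D)/(D + 3*D) = (2*D)/((4*D)) = (2*D)*(1/(4*D)) = 1/2)
r = -19444 (r = -19349 - 95 = -19444)
Z(K(-9, -1)) - r = 1/2 - 1*(-19444) = 1/2 + 19444 = 38889/2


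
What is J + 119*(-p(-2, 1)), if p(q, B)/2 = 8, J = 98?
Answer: -1806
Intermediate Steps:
p(q, B) = 16 (p(q, B) = 2*8 = 16)
J + 119*(-p(-2, 1)) = 98 + 119*(-1*16) = 98 + 119*(-16) = 98 - 1904 = -1806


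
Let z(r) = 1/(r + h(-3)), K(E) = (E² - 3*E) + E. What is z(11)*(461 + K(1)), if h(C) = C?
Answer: 115/2 ≈ 57.500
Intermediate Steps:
K(E) = E² - 2*E
z(r) = 1/(-3 + r) (z(r) = 1/(r - 3) = 1/(-3 + r))
z(11)*(461 + K(1)) = (461 + 1*(-2 + 1))/(-3 + 11) = (461 + 1*(-1))/8 = (461 - 1)/8 = (⅛)*460 = 115/2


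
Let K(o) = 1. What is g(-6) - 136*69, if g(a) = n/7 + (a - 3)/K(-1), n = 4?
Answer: -65747/7 ≈ -9392.4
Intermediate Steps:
g(a) = -17/7 + a (g(a) = 4/7 + (a - 3)/1 = 4*(⅐) + (-3 + a)*1 = 4/7 + (-3 + a) = -17/7 + a)
g(-6) - 136*69 = (-17/7 - 6) - 136*69 = -59/7 - 9384 = -65747/7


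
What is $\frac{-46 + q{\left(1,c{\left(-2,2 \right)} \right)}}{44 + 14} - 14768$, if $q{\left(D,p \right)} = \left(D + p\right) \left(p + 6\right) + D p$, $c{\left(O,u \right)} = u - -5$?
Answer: $- \frac{856479}{58} \approx -14767.0$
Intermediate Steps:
$c{\left(O,u \right)} = 5 + u$ ($c{\left(O,u \right)} = u + 5 = 5 + u$)
$q{\left(D,p \right)} = D p + \left(6 + p\right) \left(D + p\right)$ ($q{\left(D,p \right)} = \left(D + p\right) \left(6 + p\right) + D p = \left(6 + p\right) \left(D + p\right) + D p = D p + \left(6 + p\right) \left(D + p\right)$)
$\frac{-46 + q{\left(1,c{\left(-2,2 \right)} \right)}}{44 + 14} - 14768 = \frac{-46 + \left(\left(5 + 2\right)^{2} + 6 \cdot 1 + 6 \left(5 + 2\right) + 2 \cdot 1 \left(5 + 2\right)\right)}{44 + 14} - 14768 = \frac{-46 + \left(7^{2} + 6 + 6 \cdot 7 + 2 \cdot 1 \cdot 7\right)}{58} - 14768 = \left(-46 + \left(49 + 6 + 42 + 14\right)\right) \frac{1}{58} - 14768 = \left(-46 + 111\right) \frac{1}{58} - 14768 = 65 \cdot \frac{1}{58} - 14768 = \frac{65}{58} - 14768 = - \frac{856479}{58}$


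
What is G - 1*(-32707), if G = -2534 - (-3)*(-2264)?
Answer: 23381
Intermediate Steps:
G = -9326 (G = -2534 - 1*6792 = -2534 - 6792 = -9326)
G - 1*(-32707) = -9326 - 1*(-32707) = -9326 + 32707 = 23381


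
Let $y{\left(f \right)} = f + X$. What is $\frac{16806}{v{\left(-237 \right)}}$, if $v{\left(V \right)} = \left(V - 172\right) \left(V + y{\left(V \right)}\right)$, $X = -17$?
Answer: $\frac{16806}{200819} \approx 0.083687$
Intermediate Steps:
$y{\left(f \right)} = -17 + f$ ($y{\left(f \right)} = f - 17 = -17 + f$)
$v{\left(V \right)} = \left(-172 + V\right) \left(-17 + 2 V\right)$ ($v{\left(V \right)} = \left(V - 172\right) \left(V + \left(-17 + V\right)\right) = \left(-172 + V\right) \left(-17 + 2 V\right)$)
$\frac{16806}{v{\left(-237 \right)}} = \frac{16806}{2924 - -85557 + 2 \left(-237\right)^{2}} = \frac{16806}{2924 + 85557 + 2 \cdot 56169} = \frac{16806}{2924 + 85557 + 112338} = \frac{16806}{200819}$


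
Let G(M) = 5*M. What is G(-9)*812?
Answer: -36540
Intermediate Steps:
G(-9)*812 = (5*(-9))*812 = -45*812 = -36540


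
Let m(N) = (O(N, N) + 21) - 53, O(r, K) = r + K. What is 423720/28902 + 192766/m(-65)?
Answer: -458556691/390177 ≈ -1175.3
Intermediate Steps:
O(r, K) = K + r
m(N) = -32 + 2*N (m(N) = ((N + N) + 21) - 53 = (2*N + 21) - 53 = (21 + 2*N) - 53 = -32 + 2*N)
423720/28902 + 192766/m(-65) = 423720/28902 + 192766/(-32 + 2*(-65)) = 423720*(1/28902) + 192766/(-32 - 130) = 70620/4817 + 192766/(-162) = 70620/4817 + 192766*(-1/162) = 70620/4817 - 96383/81 = -458556691/390177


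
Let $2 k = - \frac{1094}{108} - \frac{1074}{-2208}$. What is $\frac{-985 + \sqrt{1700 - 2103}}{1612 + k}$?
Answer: $- \frac{19573920}{31937849} + \frac{19872 i \sqrt{403}}{31937849} \approx -0.61287 + 0.012491 i$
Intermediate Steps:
$k = - \frac{95815}{19872}$ ($k = \frac{- \frac{1094}{108} - \frac{1074}{-2208}}{2} = \frac{\left(-1094\right) \frac{1}{108} - - \frac{179}{368}}{2} = \frac{- \frac{547}{54} + \frac{179}{368}}{2} = \frac{1}{2} \left(- \frac{95815}{9936}\right) = - \frac{95815}{19872} \approx -4.8216$)
$\frac{-985 + \sqrt{1700 - 2103}}{1612 + k} = \frac{-985 + \sqrt{1700 - 2103}}{1612 - \frac{95815}{19872}} = \frac{-985 + \sqrt{-403}}{\frac{31937849}{19872}} = \left(-985 + i \sqrt{403}\right) \frac{19872}{31937849} = - \frac{19573920}{31937849} + \frac{19872 i \sqrt{403}}{31937849}$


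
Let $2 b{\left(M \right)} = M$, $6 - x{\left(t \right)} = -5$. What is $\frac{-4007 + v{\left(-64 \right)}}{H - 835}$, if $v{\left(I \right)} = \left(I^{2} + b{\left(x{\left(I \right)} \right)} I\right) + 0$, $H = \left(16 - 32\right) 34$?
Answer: $\frac{263}{1379} \approx 0.19072$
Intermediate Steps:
$H = -544$ ($H = \left(-16\right) 34 = -544$)
$x{\left(t \right)} = 11$ ($x{\left(t \right)} = 6 - -5 = 6 + 5 = 11$)
$b{\left(M \right)} = \frac{M}{2}$
$v{\left(I \right)} = I^{2} + \frac{11 I}{2}$ ($v{\left(I \right)} = \left(I^{2} + \frac{1}{2} \cdot 11 I\right) + 0 = \left(I^{2} + \frac{11 I}{2}\right) + 0 = I^{2} + \frac{11 I}{2}$)
$\frac{-4007 + v{\left(-64 \right)}}{H - 835} = \frac{-4007 + \frac{1}{2} \left(-64\right) \left(11 + 2 \left(-64\right)\right)}{-544 - 835} = \frac{-4007 + \frac{1}{2} \left(-64\right) \left(11 - 128\right)}{-1379} = \left(-4007 + \frac{1}{2} \left(-64\right) \left(-117\right)\right) \left(- \frac{1}{1379}\right) = \left(-4007 + 3744\right) \left(- \frac{1}{1379}\right) = \left(-263\right) \left(- \frac{1}{1379}\right) = \frac{263}{1379}$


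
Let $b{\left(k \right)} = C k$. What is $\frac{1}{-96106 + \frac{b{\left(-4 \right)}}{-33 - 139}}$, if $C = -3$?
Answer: $- \frac{43}{4132561} \approx -1.0405 \cdot 10^{-5}$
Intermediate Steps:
$b{\left(k \right)} = - 3 k$
$\frac{1}{-96106 + \frac{b{\left(-4 \right)}}{-33 - 139}} = \frac{1}{-96106 + \frac{\left(-3\right) \left(-4\right)}{-33 - 139}} = \frac{1}{-96106 + \frac{12}{-172}} = \frac{1}{-96106 + 12 \left(- \frac{1}{172}\right)} = \frac{1}{-96106 - \frac{3}{43}} = \frac{1}{- \frac{4132561}{43}} = - \frac{43}{4132561}$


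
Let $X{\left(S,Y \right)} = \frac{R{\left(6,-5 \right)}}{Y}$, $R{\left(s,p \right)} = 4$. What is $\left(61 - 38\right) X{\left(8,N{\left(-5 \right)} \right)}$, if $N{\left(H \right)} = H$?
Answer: $- \frac{92}{5} \approx -18.4$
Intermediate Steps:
$X{\left(S,Y \right)} = \frac{4}{Y}$
$\left(61 - 38\right) X{\left(8,N{\left(-5 \right)} \right)} = \left(61 - 38\right) \frac{4}{-5} = \left(61 - 38\right) 4 \left(- \frac{1}{5}\right) = 23 \left(- \frac{4}{5}\right) = - \frac{92}{5}$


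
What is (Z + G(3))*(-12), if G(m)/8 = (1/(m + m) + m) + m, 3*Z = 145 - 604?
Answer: 1244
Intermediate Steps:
Z = -153 (Z = (145 - 604)/3 = (⅓)*(-459) = -153)
G(m) = 4/m + 16*m (G(m) = 8*((1/(m + m) + m) + m) = 8*((1/(2*m) + m) + m) = 8*((m + 1/(2*m)) + m) = 8*(1/(2*m) + 2*m) = 4/m + 16*m)
(Z + G(3))*(-12) = (-153 + (4/3 + 16*3))*(-12) = (-153 + (4*(⅓) + 48))*(-12) = (-153 + (4/3 + 48))*(-12) = (-153 + 148/3)*(-12) = -311/3*(-12) = 1244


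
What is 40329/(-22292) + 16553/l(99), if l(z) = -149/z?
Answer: -36536957145/3321508 ≈ -11000.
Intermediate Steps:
40329/(-22292) + 16553/l(99) = 40329/(-22292) + 16553/((-149/99)) = 40329*(-1/22292) + 16553/((-149*1/99)) = -40329/22292 + 16553/(-149/99) = -40329/22292 + 16553*(-99/149) = -40329/22292 - 1638747/149 = -36536957145/3321508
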